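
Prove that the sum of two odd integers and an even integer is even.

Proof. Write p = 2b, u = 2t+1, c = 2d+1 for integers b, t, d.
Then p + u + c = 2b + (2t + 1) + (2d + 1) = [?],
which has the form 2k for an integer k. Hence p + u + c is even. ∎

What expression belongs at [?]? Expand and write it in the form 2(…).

2(b + d + t + 1)

2b + (2t + 1) + (2d + 1) = 2b + 2d + 2t + 2
= 2(b + d + t + 1).
Since b + d + t + 1 is an integer, the sum is of the form 2k for an integer k.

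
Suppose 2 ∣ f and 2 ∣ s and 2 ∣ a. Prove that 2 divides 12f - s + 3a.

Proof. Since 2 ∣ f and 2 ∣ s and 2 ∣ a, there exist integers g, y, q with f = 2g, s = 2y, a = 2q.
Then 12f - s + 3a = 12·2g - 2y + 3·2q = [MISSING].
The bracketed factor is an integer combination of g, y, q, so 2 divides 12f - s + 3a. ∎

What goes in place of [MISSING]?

Pull the common 2 out of every term: 12·2g - 2y + 3·2q = 2(12g + 3q - y).
12g + 3q - y is an integer, which exhibits the divisibility.

2(12g + 3q - y)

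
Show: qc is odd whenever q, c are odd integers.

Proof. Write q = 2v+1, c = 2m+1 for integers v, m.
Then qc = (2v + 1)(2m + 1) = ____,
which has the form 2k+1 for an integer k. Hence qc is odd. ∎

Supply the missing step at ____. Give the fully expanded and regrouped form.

2(2mv + m + v) + 1

(2v + 1)(2m + 1) = 4mv + 2m + 2v + 1
= 2(2mv + m + v) + 1.
Since 2mv + m + v is an integer, the product is of the form 2k+1 for an integer k.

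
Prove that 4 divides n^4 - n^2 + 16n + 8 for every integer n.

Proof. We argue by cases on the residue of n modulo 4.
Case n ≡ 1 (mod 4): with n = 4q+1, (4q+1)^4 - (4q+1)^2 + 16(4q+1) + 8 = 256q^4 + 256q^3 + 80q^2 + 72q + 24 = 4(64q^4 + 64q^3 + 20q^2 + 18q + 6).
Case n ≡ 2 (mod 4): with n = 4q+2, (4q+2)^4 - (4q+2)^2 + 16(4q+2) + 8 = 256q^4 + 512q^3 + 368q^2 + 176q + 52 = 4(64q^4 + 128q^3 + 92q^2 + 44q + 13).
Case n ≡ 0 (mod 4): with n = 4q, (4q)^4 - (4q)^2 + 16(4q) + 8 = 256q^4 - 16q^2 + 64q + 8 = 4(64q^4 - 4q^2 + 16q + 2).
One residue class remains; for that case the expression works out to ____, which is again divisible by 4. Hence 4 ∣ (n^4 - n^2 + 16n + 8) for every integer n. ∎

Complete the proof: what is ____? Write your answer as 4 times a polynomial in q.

The residues treated are {1, 2, 0}, so the missing case is n ≡ 3 (mod 4); write n = 4q+3.
Then (4q+3)^4 - (4q+3)^2 + 16(4q+3) + 8 = 256q^4 + 768q^3 + 848q^2 + 472q + 128 = 4(64q^4 + 192q^3 + 212q^2 + 118q + 32).

4(64q^4 + 192q^3 + 212q^2 + 118q + 32)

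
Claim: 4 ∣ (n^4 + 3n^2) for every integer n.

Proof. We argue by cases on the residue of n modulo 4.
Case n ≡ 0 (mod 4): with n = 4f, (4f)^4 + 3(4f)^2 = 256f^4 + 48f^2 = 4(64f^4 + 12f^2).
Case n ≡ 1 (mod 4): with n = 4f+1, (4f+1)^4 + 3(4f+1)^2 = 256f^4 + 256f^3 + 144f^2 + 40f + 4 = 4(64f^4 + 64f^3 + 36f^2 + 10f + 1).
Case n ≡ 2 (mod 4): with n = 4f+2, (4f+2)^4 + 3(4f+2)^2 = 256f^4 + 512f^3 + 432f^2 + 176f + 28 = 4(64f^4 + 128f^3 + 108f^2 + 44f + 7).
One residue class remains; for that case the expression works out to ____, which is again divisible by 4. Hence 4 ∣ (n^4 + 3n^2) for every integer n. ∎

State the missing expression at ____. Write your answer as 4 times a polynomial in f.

The residues treated are {0, 1, 2}, so the missing case is n ≡ 3 (mod 4); write n = 4f+3.
Then (4f+3)^4 + 3(4f+3)^2 = 256f^4 + 768f^3 + 912f^2 + 504f + 108 = 4(64f^4 + 192f^3 + 228f^2 + 126f + 27).

4(64f^4 + 192f^3 + 228f^2 + 126f + 27)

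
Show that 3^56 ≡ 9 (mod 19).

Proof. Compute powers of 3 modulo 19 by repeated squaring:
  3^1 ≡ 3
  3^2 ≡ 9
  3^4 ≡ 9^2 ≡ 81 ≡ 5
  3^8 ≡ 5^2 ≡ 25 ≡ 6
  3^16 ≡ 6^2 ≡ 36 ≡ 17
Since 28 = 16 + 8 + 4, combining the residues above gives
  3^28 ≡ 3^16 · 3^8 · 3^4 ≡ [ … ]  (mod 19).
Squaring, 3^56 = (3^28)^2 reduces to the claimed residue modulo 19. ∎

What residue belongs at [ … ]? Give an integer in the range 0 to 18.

3^16 · 3^8 · 3^4 ≡ 17 · 6 · 5 = 510.
510 mod 19 = 16, so 3^28 ≡ 16 (mod 19).

16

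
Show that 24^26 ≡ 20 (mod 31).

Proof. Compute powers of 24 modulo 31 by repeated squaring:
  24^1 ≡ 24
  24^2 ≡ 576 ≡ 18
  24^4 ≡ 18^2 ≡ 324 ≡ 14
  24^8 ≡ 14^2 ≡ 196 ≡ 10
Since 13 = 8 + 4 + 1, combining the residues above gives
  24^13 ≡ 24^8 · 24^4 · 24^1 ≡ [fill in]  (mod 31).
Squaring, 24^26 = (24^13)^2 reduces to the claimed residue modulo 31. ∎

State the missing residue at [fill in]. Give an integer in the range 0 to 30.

12

Multiply the listed residues: 10 · 14 · 24 = 140 → 3360.
Reducing modulo 31: 3360 = 108·31 + 12, so 24^13 ≡ 12.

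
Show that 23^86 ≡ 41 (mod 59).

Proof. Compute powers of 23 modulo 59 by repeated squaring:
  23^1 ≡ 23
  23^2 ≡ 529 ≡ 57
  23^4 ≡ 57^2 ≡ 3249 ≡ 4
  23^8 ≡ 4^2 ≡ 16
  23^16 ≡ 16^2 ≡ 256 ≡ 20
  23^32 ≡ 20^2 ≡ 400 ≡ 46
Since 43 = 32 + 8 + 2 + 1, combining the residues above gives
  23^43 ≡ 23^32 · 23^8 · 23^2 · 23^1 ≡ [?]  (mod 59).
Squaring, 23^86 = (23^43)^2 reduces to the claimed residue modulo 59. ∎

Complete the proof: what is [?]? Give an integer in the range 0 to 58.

10

Multiply the listed residues: 46 · 16 · 57 · 23 = 736 → 41952 → 964896.
Reducing modulo 59: 964896 = 16354·59 + 10, so 23^43 ≡ 10.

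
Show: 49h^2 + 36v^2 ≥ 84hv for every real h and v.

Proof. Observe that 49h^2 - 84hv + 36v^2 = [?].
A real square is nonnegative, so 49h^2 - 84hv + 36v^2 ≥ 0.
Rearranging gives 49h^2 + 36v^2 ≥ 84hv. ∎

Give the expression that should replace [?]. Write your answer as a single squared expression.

49h^2 - 84hv + 36v^2 is a perfect-square trinomial: the outer terms are (7h)^2 and (6v)^2, and the cross term is -2·7h·6v.
So 49h^2 - 84hv + 36v^2 = (7h - 6v)^2 ≥ 0.

(7h - 6v)^2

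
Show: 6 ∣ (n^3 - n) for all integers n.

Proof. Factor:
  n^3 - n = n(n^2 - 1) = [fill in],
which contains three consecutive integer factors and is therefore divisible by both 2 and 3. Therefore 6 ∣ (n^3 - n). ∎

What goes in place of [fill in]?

n(n^2 - 1) = n(n - 1)(n + 1) = (n - 1)n(n + 1).
These three factors are consecutive integers, so their product is divisible by 6.

(n - 1)n(n + 1)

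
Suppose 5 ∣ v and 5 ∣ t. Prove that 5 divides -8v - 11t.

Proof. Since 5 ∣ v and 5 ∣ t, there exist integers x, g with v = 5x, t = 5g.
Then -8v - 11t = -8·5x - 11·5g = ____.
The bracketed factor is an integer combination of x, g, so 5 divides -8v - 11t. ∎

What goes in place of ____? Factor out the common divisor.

5(-11g - 8x)

Each term has a factor of 5: -8·5x - 11·5g = 5·(-11g - 8x).
Since -11g - 8x is an integer, 5 ∣ (-8v - 11t).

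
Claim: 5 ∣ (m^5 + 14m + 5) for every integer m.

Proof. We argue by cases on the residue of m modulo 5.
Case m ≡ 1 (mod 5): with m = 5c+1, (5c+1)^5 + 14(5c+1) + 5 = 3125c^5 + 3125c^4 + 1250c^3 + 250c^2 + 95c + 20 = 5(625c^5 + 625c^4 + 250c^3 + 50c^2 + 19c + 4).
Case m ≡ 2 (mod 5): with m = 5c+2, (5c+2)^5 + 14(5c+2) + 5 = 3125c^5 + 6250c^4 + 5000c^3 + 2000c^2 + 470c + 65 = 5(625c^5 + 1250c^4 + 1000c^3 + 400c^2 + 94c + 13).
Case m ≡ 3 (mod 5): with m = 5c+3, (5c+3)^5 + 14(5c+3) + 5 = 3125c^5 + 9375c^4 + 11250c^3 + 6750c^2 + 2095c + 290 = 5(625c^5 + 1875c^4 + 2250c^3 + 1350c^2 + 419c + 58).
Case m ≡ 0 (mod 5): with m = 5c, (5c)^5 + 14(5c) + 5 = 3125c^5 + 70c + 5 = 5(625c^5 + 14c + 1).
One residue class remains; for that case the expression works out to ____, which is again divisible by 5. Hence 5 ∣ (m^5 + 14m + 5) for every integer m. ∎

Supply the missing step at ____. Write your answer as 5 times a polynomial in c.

The residues treated are {1, 2, 3, 0}, so the missing case is m ≡ 4 (mod 5); write m = 5c+4.
Then (5c+4)^5 + 14(5c+4) + 5 = 3125c^5 + 12500c^4 + 20000c^3 + 16000c^2 + 6470c + 1085 = 5(625c^5 + 2500c^4 + 4000c^3 + 3200c^2 + 1294c + 217).

5(625c^5 + 2500c^4 + 4000c^3 + 3200c^2 + 1294c + 217)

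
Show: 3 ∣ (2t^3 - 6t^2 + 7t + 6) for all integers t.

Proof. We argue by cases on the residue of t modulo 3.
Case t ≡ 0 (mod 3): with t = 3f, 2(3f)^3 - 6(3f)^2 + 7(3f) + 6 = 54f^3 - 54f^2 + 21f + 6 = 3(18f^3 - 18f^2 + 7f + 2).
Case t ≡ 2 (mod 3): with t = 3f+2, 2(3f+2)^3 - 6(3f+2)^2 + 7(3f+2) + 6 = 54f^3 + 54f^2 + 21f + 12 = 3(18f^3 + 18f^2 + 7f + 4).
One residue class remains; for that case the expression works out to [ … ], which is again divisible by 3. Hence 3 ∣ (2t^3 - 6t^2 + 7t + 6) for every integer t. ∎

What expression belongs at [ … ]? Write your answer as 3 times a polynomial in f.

3(18f^3 + f + 3)

The residues treated are {0, 2}, so the missing case is t ≡ 1 (mod 3); write t = 3f+1.
Then 2(3f+1)^3 - 6(3f+1)^2 + 7(3f+1) + 6 = 54f^3 + 3f + 9 = 3(18f^3 + f + 3).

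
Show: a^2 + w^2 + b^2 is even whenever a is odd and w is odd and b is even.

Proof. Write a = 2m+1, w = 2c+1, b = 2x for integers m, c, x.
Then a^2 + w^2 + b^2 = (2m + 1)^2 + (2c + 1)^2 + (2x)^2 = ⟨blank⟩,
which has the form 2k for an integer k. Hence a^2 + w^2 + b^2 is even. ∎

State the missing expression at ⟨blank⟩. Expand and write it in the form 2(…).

(2m + 1)^2 + (2c + 1)^2 + (2x)^2 = 4c^2 + 4c + 4m^2 + 4m + 4x^2 + 2
= 2(2c^2 + 2c + 2m^2 + 2m + 2x^2 + 1).
Since 2c^2 + 2c + 2m^2 + 2m + 2x^2 + 1 is an integer, the sum of squares is of the form 2k for an integer k.

2(2c^2 + 2c + 2m^2 + 2m + 2x^2 + 1)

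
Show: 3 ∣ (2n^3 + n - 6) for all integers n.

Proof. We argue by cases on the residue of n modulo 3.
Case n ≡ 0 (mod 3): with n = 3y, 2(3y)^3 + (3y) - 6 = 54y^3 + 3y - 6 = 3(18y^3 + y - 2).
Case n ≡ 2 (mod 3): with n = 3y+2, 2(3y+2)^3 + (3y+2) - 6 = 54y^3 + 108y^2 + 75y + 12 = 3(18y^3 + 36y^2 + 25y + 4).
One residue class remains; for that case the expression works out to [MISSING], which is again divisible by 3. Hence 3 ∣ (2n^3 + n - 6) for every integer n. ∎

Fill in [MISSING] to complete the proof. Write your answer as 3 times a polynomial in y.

Only n ≡ 1 (mod 3) is unaccounted for. Put n = 3y+1:
2(3y+1)^3 + (3y+1) - 6 expands to 54y^3 + 54y^2 + 21y - 3,
and factoring out 3 leaves 3(18y^3 + 18y^2 + 7y - 1).

3(18y^3 + 18y^2 + 7y - 1)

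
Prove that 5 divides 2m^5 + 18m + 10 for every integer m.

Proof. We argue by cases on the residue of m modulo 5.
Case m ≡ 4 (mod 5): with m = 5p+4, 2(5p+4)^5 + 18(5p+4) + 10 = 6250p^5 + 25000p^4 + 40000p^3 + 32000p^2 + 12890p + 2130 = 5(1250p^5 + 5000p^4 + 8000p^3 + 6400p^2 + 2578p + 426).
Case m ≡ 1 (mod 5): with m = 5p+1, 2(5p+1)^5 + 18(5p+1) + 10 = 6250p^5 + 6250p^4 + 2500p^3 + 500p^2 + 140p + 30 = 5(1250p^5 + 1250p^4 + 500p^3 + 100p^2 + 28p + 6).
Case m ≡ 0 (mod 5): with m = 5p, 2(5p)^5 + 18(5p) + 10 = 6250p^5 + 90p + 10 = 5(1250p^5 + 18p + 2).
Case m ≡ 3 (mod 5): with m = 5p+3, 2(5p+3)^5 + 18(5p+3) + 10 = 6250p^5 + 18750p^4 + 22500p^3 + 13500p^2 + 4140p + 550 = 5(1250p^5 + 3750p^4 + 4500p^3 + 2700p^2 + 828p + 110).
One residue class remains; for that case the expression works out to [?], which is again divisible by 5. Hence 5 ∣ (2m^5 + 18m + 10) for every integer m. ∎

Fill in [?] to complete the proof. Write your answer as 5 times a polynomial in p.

Only m ≡ 2 (mod 5) is unaccounted for. Put m = 5p+2:
2(5p+2)^5 + 18(5p+2) + 10 expands to 6250p^5 + 12500p^4 + 10000p^3 + 4000p^2 + 890p + 110,
and factoring out 5 leaves 5(1250p^5 + 2500p^4 + 2000p^3 + 800p^2 + 178p + 22).

5(1250p^5 + 2500p^4 + 2000p^3 + 800p^2 + 178p + 22)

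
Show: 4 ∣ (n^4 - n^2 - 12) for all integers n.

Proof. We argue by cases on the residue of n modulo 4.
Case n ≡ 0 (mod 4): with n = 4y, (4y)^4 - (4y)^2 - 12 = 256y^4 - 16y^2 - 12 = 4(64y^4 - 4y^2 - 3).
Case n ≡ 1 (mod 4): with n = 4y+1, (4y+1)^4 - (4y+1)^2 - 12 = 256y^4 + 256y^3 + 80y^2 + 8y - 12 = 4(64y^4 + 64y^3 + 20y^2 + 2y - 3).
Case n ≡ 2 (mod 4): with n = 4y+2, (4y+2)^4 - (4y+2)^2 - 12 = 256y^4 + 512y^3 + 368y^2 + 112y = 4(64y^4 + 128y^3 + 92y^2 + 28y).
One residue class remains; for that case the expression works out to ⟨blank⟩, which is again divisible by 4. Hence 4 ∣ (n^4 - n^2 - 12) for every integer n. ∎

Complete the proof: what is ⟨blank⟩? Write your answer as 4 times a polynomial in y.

Only n ≡ 3 (mod 4) is unaccounted for. Put n = 4y+3:
(4y+3)^4 - (4y+3)^2 - 12 expands to 256y^4 + 768y^3 + 848y^2 + 408y + 60,
and factoring out 4 leaves 4(64y^4 + 192y^3 + 212y^2 + 102y + 15).

4(64y^4 + 192y^3 + 212y^2 + 102y + 15)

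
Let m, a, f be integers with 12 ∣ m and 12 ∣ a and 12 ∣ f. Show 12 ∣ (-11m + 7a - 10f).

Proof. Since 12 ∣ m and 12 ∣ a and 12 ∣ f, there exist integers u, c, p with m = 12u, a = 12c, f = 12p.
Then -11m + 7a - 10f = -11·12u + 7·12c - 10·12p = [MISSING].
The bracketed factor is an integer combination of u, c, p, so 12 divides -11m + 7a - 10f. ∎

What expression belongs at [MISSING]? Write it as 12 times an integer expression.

Pull the common 12 out of every term: -11·12u + 7·12c - 10·12p = 12(7c - 10p - 11u).
7c - 10p - 11u is an integer, which exhibits the divisibility.

12(7c - 10p - 11u)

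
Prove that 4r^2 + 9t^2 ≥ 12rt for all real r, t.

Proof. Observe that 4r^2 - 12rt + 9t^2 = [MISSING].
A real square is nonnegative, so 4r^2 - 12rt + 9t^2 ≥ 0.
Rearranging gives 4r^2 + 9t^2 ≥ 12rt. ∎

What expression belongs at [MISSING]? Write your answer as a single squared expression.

(2r - 3t)^2

4r^2 - 12rt + 9t^2 is a perfect-square trinomial: the outer terms are (2r)^2 and (3t)^2, and the cross term is -2·2r·3t.
So 4r^2 - 12rt + 9t^2 = (2r - 3t)^2 ≥ 0.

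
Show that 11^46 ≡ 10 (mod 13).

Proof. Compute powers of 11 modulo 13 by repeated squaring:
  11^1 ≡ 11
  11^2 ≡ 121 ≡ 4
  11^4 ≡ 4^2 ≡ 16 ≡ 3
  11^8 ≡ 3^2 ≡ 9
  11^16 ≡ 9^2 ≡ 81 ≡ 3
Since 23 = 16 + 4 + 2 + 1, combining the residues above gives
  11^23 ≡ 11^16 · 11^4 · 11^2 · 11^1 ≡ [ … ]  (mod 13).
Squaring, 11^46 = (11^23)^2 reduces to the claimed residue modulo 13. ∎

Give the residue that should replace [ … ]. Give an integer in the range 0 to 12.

6

11^16 · 11^4 · 11^2 · 11^1 ≡ 3 · 3 · 4 · 11 = 396.
396 mod 13 = 6, so 11^23 ≡ 6 (mod 13).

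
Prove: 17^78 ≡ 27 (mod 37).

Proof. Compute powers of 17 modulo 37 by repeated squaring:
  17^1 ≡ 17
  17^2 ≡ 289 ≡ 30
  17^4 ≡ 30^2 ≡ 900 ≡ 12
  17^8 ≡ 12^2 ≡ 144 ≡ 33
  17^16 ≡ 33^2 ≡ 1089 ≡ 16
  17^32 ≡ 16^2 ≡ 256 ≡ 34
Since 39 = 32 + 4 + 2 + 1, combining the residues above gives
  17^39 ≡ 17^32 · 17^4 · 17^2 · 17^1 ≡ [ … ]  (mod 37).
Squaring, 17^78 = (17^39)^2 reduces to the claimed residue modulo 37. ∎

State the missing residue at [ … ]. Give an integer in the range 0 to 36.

29

17^32 · 17^4 · 17^2 · 17^1 ≡ 34 · 12 · 30 · 17 = 208080.
208080 mod 37 = 29, so 17^39 ≡ 29 (mod 37).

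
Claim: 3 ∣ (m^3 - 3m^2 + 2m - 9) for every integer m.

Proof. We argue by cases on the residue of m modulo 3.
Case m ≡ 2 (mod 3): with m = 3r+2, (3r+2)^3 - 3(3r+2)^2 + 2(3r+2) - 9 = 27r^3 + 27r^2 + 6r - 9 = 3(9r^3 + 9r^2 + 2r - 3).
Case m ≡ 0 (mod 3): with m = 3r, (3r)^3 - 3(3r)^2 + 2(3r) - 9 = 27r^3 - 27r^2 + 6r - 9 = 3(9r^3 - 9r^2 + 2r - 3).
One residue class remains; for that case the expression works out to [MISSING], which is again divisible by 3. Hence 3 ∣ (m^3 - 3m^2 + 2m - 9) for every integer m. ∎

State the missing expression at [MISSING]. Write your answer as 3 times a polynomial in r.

The residues treated are {2, 0}, so the missing case is m ≡ 1 (mod 3); write m = 3r+1.
Then (3r+1)^3 - 3(3r+1)^2 + 2(3r+1) - 9 = 27r^3 - 3r - 9 = 3(9r^3 - r - 3).

3(9r^3 - r - 3)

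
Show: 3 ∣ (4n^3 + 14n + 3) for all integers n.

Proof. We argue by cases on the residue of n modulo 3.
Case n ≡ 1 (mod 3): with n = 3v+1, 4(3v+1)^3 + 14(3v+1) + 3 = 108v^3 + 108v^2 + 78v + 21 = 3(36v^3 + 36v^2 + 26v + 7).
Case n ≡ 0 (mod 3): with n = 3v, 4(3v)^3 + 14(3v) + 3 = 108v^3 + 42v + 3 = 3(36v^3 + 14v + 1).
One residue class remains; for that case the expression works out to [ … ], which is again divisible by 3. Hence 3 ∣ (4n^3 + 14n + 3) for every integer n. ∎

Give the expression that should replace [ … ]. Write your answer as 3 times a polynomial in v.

3(36v^3 + 72v^2 + 62v + 21)

Only n ≡ 2 (mod 3) is unaccounted for. Put n = 3v+2:
4(3v+2)^3 + 14(3v+2) + 3 expands to 108v^3 + 216v^2 + 186v + 63,
and factoring out 3 leaves 3(36v^3 + 72v^2 + 62v + 21).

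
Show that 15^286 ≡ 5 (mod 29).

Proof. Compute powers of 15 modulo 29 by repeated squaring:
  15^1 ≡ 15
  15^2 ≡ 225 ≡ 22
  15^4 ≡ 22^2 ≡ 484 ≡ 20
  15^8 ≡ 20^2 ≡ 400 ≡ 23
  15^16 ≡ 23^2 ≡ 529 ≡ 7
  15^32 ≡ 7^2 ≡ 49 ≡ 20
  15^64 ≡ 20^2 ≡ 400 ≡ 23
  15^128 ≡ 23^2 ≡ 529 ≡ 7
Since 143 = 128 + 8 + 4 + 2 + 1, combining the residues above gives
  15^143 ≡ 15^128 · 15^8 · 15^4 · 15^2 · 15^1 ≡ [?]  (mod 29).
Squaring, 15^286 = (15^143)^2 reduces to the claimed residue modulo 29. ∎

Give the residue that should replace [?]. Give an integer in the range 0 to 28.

Multiply the listed residues: 7 · 23 · 20 · 22 · 15 = 161 → 3220 → 70840 → 1062600.
Reducing modulo 29: 1062600 = 36641·29 + 11, so 15^143 ≡ 11.

11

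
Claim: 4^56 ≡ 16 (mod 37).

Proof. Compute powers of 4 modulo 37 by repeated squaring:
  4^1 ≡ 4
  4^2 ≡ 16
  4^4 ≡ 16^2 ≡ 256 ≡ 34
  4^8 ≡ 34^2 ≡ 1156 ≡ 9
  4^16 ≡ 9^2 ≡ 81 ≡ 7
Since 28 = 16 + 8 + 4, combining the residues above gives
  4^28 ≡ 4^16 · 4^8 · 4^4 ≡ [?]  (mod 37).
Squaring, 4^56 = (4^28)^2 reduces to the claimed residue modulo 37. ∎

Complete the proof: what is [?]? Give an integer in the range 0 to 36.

33

4^16 · 4^8 · 4^4 ≡ 7 · 9 · 34 = 2142.
2142 mod 37 = 33, so 4^28 ≡ 33 (mod 37).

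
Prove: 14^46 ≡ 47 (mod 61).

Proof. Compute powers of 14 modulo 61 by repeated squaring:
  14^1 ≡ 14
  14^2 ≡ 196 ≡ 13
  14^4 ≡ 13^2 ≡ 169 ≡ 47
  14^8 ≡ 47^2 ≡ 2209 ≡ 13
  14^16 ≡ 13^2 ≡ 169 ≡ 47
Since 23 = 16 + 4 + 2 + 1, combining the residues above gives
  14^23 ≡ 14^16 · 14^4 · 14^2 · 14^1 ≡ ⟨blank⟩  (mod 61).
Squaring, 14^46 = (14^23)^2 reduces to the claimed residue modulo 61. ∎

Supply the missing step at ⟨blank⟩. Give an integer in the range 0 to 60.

48

Multiply the listed residues: 47 · 47 · 13 · 14 = 2209 → 28717 → 402038.
Reducing modulo 61: 402038 = 6590·61 + 48, so 14^23 ≡ 48.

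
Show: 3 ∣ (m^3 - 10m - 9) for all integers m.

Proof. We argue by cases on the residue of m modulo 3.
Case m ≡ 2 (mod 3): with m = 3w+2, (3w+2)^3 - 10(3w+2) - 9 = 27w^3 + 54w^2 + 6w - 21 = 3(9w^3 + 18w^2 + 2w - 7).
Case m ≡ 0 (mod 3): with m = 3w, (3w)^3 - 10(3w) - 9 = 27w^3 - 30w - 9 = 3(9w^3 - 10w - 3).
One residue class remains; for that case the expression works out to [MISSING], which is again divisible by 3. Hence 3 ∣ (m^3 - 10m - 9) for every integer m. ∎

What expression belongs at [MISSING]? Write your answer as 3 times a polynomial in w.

3(9w^3 + 9w^2 - 7w - 6)

Only m ≡ 1 (mod 3) is unaccounted for. Put m = 3w+1:
(3w+1)^3 - 10(3w+1) - 9 expands to 27w^3 + 27w^2 - 21w - 18,
and factoring out 3 leaves 3(9w^3 + 9w^2 - 7w - 6).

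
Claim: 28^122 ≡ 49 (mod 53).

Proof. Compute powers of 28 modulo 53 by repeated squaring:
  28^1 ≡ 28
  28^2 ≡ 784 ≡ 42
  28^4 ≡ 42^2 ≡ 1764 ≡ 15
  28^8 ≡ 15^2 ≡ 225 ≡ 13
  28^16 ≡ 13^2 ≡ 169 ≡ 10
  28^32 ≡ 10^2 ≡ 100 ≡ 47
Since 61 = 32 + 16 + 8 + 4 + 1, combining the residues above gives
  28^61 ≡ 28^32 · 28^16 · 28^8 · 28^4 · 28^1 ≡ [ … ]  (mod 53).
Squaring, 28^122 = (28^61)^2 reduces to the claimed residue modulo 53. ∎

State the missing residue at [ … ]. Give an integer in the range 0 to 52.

46

Multiply the listed residues: 47 · 10 · 13 · 15 · 28 = 470 → 6110 → 91650 → 2566200.
Reducing modulo 53: 2566200 = 48418·53 + 46, so 28^61 ≡ 46.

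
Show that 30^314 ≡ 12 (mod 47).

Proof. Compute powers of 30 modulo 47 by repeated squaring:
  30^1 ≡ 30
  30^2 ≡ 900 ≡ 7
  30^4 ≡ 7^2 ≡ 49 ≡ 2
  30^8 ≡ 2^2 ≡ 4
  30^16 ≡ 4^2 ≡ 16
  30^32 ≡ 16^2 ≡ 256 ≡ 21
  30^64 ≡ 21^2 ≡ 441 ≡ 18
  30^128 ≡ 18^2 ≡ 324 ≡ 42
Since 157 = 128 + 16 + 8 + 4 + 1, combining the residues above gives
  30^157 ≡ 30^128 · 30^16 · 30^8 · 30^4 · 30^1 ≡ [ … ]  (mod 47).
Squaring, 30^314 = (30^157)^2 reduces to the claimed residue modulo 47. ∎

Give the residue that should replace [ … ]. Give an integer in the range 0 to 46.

Multiply the listed residues: 42 · 16 · 4 · 2 · 30 = 672 → 2688 → 5376 → 161280.
Reducing modulo 47: 161280 = 3431·47 + 23, so 30^157 ≡ 23.

23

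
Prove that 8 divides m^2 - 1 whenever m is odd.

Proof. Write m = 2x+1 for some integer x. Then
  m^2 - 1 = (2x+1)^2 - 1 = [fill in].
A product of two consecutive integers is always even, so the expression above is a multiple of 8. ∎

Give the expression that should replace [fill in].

4x(x + 1)

(2x+1)^2 - 1 = 4x^2 + 4x + 1 - 1 = 4x^2 + 4x = 4x(x+1).
Since x and x+1 are consecutive, x(x+1) is even, and 4·(even) is a multiple of 8.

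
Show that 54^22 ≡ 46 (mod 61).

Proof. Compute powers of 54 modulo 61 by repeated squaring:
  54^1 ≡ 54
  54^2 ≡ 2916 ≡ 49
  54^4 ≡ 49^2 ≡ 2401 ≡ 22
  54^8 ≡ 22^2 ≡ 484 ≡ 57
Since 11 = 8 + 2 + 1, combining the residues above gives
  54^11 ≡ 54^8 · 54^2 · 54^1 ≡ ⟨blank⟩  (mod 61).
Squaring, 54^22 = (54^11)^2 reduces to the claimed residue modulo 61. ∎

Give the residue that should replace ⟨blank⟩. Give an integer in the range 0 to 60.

30

Multiply the listed residues: 57 · 49 · 54 = 2793 → 150822.
Reducing modulo 61: 150822 = 2472·61 + 30, so 54^11 ≡ 30.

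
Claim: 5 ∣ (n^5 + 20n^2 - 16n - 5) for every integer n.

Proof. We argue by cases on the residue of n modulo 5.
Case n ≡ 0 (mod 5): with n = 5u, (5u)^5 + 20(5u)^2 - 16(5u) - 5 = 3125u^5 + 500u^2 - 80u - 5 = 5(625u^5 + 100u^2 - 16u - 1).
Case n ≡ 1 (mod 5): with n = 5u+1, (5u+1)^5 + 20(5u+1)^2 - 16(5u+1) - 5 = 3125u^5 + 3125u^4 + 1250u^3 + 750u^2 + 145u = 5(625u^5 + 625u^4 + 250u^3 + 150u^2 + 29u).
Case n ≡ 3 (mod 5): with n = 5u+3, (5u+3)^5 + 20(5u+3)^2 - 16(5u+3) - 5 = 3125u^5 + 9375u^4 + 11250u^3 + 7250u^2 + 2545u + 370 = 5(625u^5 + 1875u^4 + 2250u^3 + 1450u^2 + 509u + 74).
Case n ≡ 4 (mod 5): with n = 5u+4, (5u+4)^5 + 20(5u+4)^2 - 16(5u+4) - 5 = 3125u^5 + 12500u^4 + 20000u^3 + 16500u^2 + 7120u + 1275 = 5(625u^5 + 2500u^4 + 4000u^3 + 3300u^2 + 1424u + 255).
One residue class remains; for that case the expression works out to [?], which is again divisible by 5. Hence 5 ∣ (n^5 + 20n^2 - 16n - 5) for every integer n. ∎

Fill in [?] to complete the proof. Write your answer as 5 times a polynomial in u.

Only n ≡ 2 (mod 5) is unaccounted for. Put n = 5u+2:
(5u+2)^5 + 20(5u+2)^2 - 16(5u+2) - 5 expands to 3125u^5 + 6250u^4 + 5000u^3 + 2500u^2 + 720u + 75,
and factoring out 5 leaves 5(625u^5 + 1250u^4 + 1000u^3 + 500u^2 + 144u + 15).

5(625u^5 + 1250u^4 + 1000u^3 + 500u^2 + 144u + 15)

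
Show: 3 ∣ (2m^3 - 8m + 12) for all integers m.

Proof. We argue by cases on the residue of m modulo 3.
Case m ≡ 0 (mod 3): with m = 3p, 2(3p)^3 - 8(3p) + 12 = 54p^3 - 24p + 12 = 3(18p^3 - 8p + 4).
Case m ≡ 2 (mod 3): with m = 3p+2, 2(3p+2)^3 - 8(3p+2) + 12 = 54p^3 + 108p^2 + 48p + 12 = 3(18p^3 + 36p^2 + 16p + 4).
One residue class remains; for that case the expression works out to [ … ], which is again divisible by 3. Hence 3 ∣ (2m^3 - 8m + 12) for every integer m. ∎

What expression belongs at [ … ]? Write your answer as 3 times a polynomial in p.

3(18p^3 + 18p^2 - 2p + 2)

The residues treated are {0, 2}, so the missing case is m ≡ 1 (mod 3); write m = 3p+1.
Then 2(3p+1)^3 - 8(3p+1) + 12 = 54p^3 + 54p^2 - 6p + 6 = 3(18p^3 + 18p^2 - 2p + 2).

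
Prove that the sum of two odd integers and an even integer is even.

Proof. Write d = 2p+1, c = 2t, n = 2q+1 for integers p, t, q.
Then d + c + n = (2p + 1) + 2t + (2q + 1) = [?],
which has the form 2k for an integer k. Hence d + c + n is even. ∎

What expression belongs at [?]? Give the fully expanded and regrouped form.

2(p + q + t + 1)

Expanding: (2p + 1) + 2t + (2q + 1) = 2p + 2q + 2t + 2.
Every term is even; pulling out the factor of 2 gives 2(p + q + t + 1).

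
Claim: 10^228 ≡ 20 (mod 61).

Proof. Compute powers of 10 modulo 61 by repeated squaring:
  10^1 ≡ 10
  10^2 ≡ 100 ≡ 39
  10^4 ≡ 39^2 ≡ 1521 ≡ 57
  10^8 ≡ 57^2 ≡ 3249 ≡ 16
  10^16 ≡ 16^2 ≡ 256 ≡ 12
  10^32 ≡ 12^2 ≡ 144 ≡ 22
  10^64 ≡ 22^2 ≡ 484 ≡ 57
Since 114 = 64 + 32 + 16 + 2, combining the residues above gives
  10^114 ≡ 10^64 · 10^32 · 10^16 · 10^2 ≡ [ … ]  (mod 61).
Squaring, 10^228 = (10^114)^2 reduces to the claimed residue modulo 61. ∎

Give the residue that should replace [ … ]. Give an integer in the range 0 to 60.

52

10^64 · 10^32 · 10^16 · 10^2 ≡ 57 · 22 · 12 · 39 = 586872.
586872 mod 61 = 52, so 10^114 ≡ 52 (mod 61).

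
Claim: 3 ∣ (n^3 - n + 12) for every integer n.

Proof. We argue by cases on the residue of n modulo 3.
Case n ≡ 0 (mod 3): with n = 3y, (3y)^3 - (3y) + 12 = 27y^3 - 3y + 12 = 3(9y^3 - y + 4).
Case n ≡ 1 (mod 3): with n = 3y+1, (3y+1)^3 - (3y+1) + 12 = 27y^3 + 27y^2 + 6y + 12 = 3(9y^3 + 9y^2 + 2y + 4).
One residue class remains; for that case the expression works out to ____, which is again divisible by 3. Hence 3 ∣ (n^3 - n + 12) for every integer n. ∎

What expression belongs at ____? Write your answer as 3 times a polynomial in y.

Only n ≡ 2 (mod 3) is unaccounted for. Put n = 3y+2:
(3y+2)^3 - (3y+2) + 12 expands to 27y^3 + 54y^2 + 33y + 18,
and factoring out 3 leaves 3(9y^3 + 18y^2 + 11y + 6).

3(9y^3 + 18y^2 + 11y + 6)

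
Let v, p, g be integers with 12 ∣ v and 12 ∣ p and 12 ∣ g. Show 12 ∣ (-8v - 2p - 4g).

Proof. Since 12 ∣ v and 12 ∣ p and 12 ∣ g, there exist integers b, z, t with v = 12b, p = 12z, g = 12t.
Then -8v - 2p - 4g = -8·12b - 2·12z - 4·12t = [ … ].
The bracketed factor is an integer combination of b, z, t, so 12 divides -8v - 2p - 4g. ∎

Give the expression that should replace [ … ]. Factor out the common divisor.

Pull the common 12 out of every term: -8·12b - 2·12z - 4·12t = 12(-8b - 4t - 2z).
-8b - 4t - 2z is an integer, which exhibits the divisibility.

12(-8b - 4t - 2z)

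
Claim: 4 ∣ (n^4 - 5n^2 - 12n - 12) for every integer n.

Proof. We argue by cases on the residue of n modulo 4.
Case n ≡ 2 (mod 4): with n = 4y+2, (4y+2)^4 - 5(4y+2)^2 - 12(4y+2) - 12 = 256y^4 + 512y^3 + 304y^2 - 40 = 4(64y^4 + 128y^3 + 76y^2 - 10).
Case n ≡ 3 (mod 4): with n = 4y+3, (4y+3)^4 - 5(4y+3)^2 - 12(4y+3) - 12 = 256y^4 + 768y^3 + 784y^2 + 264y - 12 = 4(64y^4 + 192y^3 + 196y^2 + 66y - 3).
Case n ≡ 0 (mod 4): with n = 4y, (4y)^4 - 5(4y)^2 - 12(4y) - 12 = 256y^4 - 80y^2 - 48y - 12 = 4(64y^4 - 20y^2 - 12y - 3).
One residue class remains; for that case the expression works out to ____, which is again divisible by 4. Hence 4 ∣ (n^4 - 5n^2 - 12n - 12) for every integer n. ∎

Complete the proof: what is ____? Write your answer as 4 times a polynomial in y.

4(64y^4 + 64y^3 + 4y^2 - 18y - 7)

Only n ≡ 1 (mod 4) is unaccounted for. Put n = 4y+1:
(4y+1)^4 - 5(4y+1)^2 - 12(4y+1) - 12 expands to 256y^4 + 256y^3 + 16y^2 - 72y - 28,
and factoring out 4 leaves 4(64y^4 + 64y^3 + 4y^2 - 18y - 7).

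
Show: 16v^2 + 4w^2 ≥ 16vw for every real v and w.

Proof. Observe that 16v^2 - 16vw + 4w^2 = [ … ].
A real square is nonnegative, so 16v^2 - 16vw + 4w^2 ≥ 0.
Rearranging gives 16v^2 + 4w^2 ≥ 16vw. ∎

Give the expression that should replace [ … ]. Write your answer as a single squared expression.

The leading and trailing coefficients are 4^2 and 2^2, and 16 = 2·4·2, so the trinomial is (4v - 2w)^2.
Hence 16v^2 - 16vw + 4w^2 ≥ 0.

(4v - 2w)^2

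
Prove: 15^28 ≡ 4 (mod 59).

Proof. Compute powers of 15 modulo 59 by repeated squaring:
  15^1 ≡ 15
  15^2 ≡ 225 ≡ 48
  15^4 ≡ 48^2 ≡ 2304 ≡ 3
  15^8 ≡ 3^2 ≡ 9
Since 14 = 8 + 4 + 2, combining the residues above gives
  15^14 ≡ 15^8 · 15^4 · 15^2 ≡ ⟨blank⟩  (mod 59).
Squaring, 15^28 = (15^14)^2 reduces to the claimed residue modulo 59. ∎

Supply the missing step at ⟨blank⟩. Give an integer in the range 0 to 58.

15^8 · 15^4 · 15^2 ≡ 9 · 3 · 48 = 1296.
1296 mod 59 = 57, so 15^14 ≡ 57 (mod 59).

57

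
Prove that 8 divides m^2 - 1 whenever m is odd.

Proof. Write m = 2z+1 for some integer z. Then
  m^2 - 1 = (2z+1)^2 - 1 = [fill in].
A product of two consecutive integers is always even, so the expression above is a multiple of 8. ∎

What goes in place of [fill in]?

(2z+1)^2 - 1 = 4z^2 + 4z + 1 - 1 = 4z^2 + 4z = 4z(z+1).
Since z and z+1 are consecutive, z(z+1) is even, and 4·(even) is a multiple of 8.

4z(z + 1)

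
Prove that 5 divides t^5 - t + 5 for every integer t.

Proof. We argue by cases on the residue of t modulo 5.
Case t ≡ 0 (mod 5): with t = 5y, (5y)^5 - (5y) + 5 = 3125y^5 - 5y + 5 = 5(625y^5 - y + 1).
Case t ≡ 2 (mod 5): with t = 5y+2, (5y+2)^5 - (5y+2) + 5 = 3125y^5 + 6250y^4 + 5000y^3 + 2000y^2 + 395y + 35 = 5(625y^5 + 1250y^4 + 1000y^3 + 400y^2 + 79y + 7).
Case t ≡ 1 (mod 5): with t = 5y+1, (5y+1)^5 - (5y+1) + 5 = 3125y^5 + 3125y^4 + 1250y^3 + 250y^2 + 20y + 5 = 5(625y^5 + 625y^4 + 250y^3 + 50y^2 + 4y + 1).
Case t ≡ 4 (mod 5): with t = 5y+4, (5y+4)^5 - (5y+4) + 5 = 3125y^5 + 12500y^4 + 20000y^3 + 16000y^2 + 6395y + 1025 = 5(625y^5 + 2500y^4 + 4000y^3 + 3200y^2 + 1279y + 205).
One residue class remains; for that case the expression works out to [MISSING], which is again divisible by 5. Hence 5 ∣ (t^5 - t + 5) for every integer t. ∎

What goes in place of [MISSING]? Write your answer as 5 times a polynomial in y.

5(625y^5 + 1875y^4 + 2250y^3 + 1350y^2 + 404y + 49)

The residues treated are {0, 2, 1, 4}, so the missing case is t ≡ 3 (mod 5); write t = 5y+3.
Then (5y+3)^5 - (5y+3) + 5 = 3125y^5 + 9375y^4 + 11250y^3 + 6750y^2 + 2020y + 245 = 5(625y^5 + 1875y^4 + 2250y^3 + 1350y^2 + 404y + 49).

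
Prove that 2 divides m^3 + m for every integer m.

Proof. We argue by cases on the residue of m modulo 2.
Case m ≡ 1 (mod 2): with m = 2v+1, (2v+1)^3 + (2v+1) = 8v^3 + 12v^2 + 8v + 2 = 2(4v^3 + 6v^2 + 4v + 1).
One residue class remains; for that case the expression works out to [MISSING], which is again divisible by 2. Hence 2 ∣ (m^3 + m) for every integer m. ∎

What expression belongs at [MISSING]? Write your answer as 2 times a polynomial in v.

Only m ≡ 0 (mod 2) is unaccounted for. Put m = 2v:
(2v)^3 + (2v) expands to 8v^3 + 2v,
and factoring out 2 leaves 2(4v^3 + v).

2(4v^3 + v)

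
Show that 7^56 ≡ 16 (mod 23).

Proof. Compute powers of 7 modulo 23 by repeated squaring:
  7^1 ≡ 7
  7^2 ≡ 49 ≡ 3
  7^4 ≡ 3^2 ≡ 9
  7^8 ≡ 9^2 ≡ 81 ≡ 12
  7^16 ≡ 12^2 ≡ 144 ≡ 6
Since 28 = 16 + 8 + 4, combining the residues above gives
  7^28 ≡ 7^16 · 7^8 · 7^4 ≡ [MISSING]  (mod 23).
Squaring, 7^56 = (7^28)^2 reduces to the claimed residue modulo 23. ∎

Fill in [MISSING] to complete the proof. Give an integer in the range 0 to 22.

Multiply the listed residues: 6 · 12 · 9 = 72 → 648.
Reducing modulo 23: 648 = 28·23 + 4, so 7^28 ≡ 4.

4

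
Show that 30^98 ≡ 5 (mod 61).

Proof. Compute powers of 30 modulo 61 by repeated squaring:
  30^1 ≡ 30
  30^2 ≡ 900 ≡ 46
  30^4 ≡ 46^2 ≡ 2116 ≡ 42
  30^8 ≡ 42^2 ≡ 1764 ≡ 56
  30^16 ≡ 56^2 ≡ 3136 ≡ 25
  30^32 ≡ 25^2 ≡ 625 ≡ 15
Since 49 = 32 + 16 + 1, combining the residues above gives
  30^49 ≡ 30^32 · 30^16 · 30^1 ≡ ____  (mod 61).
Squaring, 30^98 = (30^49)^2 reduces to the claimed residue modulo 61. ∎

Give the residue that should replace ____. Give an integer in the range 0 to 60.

Multiply the listed residues: 15 · 25 · 30 = 375 → 11250.
Reducing modulo 61: 11250 = 184·61 + 26, so 30^49 ≡ 26.

26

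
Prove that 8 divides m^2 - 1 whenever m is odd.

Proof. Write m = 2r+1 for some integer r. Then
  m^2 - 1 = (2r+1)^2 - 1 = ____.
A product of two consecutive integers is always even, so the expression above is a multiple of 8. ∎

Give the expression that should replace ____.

4r(r + 1)

(2r+1)^2 - 1 = 4r^2 + 4r + 1 - 1 = 4r^2 + 4r = 4r(r+1).
Since r and r+1 are consecutive, r(r+1) is even, and 4·(even) is a multiple of 8.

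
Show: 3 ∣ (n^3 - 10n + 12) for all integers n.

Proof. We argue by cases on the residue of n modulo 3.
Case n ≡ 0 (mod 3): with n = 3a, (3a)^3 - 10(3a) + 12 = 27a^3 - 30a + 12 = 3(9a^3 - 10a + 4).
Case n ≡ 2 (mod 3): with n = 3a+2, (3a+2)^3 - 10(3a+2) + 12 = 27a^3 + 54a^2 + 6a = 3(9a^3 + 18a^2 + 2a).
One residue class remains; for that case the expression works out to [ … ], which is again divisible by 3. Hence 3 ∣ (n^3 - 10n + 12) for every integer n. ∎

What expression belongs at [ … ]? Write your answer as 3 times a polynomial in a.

3(9a^3 + 9a^2 - 7a + 1)

The residues treated are {0, 2}, so the missing case is n ≡ 1 (mod 3); write n = 3a+1.
Then (3a+1)^3 - 10(3a+1) + 12 = 27a^3 + 27a^2 - 21a + 3 = 3(9a^3 + 9a^2 - 7a + 1).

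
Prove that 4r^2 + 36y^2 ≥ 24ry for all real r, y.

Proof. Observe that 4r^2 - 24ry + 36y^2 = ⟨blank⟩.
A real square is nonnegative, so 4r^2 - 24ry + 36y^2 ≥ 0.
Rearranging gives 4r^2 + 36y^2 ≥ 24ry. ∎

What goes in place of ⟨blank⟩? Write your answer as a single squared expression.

(2r - 6y)^2

The leading and trailing coefficients are 2^2 and 6^2, and 24 = 2·2·6, so the trinomial is (2r - 6y)^2.
Hence 4r^2 - 24ry + 36y^2 ≥ 0.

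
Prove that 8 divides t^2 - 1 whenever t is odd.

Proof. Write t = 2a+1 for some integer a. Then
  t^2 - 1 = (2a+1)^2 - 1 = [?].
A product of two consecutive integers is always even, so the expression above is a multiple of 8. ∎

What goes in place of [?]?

(2a+1)^2 - 1 = 4a^2 + 4a + 1 - 1 = 4a^2 + 4a = 4a(a+1).
Since a and a+1 are consecutive, a(a+1) is even, and 4·(even) is a multiple of 8.

4a(a + 1)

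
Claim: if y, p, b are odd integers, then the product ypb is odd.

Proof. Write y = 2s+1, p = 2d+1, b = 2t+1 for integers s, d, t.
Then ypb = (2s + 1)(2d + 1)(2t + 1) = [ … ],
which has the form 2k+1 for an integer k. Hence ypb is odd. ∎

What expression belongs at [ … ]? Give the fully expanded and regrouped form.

Expanding: (2s + 1)(2d + 1)(2t + 1) = 8dst + 4ds + 4dt + 2d + 4st + 2s + 2t + 1.
Every term except the constant is even, so this is 2(4dst + 2ds + 2dt + d + 2st + s + t) + 1,
and 4dst + 2ds + 2dt + d + 2st + s + t ∈ ℤ gives the required form.

2(4dst + 2ds + 2dt + d + 2st + s + t) + 1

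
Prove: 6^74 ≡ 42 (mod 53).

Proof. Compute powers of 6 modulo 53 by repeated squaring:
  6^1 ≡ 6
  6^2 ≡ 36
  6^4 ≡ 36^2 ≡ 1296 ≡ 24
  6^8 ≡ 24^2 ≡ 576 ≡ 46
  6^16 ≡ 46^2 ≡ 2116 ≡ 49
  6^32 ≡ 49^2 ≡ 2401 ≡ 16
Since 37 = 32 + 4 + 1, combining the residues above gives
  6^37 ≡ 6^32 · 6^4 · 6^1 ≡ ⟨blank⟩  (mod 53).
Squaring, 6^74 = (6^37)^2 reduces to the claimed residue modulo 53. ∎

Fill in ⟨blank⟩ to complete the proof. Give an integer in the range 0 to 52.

25

6^32 · 6^4 · 6^1 ≡ 16 · 24 · 6 = 2304.
2304 mod 53 = 25, so 6^37 ≡ 25 (mod 53).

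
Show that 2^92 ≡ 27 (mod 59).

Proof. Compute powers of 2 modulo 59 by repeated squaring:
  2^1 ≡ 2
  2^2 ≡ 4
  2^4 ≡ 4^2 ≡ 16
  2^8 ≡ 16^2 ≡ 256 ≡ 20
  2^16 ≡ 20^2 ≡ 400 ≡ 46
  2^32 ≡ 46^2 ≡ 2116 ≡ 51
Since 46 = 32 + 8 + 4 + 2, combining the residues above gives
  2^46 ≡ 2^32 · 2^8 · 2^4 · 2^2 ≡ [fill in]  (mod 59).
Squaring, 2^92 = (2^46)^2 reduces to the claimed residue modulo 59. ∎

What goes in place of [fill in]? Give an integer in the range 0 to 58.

26

Multiply the listed residues: 51 · 20 · 16 · 4 = 1020 → 16320 → 65280.
Reducing modulo 59: 65280 = 1106·59 + 26, so 2^46 ≡ 26.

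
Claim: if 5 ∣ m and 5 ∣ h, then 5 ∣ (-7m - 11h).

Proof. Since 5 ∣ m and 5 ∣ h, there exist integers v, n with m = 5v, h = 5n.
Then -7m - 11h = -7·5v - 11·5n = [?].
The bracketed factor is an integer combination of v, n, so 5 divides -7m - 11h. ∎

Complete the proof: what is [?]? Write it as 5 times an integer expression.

Each term has a factor of 5: -7·5v - 11·5n = 5·(-11n - 7v).
Since -11n - 7v is an integer, 5 ∣ (-7m - 11h).

5(-11n - 7v)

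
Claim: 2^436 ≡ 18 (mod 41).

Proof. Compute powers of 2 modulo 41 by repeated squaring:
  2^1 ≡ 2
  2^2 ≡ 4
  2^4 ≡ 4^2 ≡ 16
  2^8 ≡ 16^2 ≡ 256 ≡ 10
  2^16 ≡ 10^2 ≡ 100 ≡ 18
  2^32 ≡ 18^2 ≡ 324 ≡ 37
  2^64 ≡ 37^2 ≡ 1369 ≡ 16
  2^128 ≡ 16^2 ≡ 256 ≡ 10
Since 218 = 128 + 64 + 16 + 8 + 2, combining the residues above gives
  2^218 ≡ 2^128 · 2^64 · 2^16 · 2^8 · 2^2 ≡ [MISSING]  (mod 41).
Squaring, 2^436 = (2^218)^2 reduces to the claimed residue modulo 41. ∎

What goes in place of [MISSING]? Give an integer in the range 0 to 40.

31

Multiply the listed residues: 10 · 16 · 18 · 10 · 4 = 160 → 2880 → 28800 → 115200.
Reducing modulo 41: 115200 = 2809·41 + 31, so 2^218 ≡ 31.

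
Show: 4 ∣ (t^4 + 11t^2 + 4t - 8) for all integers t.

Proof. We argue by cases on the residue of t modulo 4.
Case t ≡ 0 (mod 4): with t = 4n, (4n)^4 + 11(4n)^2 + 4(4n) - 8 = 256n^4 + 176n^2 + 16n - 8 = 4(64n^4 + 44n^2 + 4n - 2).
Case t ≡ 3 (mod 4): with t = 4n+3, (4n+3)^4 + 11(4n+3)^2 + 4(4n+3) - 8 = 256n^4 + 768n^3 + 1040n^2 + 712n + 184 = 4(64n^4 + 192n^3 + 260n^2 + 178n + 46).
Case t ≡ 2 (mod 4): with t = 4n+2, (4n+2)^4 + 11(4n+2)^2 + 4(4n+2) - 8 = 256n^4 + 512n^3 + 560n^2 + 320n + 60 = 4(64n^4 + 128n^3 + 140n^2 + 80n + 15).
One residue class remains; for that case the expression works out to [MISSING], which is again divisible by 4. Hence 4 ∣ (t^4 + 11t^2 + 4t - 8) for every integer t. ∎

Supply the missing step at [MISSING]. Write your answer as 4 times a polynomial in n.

Only t ≡ 1 (mod 4) is unaccounted for. Put t = 4n+1:
(4n+1)^4 + 11(4n+1)^2 + 4(4n+1) - 8 expands to 256n^4 + 256n^3 + 272n^2 + 120n + 8,
and factoring out 4 leaves 4(64n^4 + 64n^3 + 68n^2 + 30n + 2).

4(64n^4 + 64n^3 + 68n^2 + 30n + 2)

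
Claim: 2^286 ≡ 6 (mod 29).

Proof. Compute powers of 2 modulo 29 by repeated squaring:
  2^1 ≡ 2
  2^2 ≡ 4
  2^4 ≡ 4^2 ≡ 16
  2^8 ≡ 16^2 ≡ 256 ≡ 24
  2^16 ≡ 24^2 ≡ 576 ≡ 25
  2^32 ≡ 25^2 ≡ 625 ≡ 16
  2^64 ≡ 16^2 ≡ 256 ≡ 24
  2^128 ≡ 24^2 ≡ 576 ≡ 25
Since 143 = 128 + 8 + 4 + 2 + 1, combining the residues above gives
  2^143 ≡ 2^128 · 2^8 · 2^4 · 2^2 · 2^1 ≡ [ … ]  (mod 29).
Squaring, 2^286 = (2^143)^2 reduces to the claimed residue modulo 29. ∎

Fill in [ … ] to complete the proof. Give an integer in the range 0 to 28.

8

Multiply the listed residues: 25 · 24 · 16 · 4 · 2 = 600 → 9600 → 38400 → 76800.
Reducing modulo 29: 76800 = 2648·29 + 8, so 2^143 ≡ 8.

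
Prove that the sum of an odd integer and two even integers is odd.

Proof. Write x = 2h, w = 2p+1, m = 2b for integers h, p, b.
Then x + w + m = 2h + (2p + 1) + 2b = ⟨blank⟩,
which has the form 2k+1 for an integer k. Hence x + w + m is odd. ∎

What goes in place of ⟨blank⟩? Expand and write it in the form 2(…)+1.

2(b + h + p) + 1

Expanding: 2h + (2p + 1) + 2b = 2b + 2h + 2p + 1.
Every term except the constant is even, so this is 2(b + h + p) + 1,
and b + h + p ∈ ℤ gives the required form.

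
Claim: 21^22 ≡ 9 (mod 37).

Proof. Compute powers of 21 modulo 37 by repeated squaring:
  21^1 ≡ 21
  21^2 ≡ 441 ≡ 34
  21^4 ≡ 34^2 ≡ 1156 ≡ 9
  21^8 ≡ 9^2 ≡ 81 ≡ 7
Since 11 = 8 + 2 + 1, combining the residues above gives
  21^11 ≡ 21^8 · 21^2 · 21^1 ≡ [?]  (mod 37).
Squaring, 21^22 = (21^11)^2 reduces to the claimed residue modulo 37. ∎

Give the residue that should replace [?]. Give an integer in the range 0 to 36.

Multiply the listed residues: 7 · 34 · 21 = 238 → 4998.
Reducing modulo 37: 4998 = 135·37 + 3, so 21^11 ≡ 3.

3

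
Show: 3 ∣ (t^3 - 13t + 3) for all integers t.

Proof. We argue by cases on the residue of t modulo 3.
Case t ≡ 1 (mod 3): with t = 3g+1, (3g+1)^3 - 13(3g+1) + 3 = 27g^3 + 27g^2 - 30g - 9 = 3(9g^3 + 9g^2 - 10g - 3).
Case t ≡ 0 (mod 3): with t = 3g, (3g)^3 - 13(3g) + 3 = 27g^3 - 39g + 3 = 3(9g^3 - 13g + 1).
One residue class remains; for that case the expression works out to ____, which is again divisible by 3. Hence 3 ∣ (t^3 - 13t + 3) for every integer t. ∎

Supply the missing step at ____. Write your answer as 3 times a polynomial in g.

3(9g^3 + 18g^2 - g - 5)

The residues treated are {1, 0}, so the missing case is t ≡ 2 (mod 3); write t = 3g+2.
Then (3g+2)^3 - 13(3g+2) + 3 = 27g^3 + 54g^2 - 3g - 15 = 3(9g^3 + 18g^2 - g - 5).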